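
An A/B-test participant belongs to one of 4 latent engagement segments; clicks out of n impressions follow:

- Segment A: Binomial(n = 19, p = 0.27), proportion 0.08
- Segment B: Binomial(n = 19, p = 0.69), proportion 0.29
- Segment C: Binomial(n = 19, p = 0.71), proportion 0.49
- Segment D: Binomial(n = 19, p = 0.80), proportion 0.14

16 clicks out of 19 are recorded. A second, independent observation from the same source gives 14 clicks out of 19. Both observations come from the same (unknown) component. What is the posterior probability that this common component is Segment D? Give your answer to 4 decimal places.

0.2687

The responsibility of component k is w_k f_k(x) divided by Σ_j w_j f_j(x).
Since both observations come from the same component, the likelihood for component k is f_k(x₁)·f_k(x₂).
  f_A = [C(19,16)·0.27^16·0.73^3 = 969·7.97664e-10·0.389017 = 3.00686e-07] × [2.63762e-05] = 7.93094e-12
  f_B = [C(19,16)·0.69^16·0.31^3 = 969·0.00263989·0.029791 = 0.0762069] × [0.184587] = 0.0140668
  f_C = [C(19,16)·0.71^16·0.29^3 = 969·0.00416998·0.024389 = 0.0985488] × [0.197293] = 0.019443
  f_D = [C(19,16)·0.80^16·0.20^3 = 969·0.0281475·0.008 = 0.218199] × [0.16365] = 0.0357082
Unnormalised posteriors:
  w_A·f_A = 0.08 × 7.93094e-12 = 6.34475e-13
  w_B·f_B = 0.29 × 0.0140668 = 0.00407937
  w_C·f_C = 0.49 × 0.019443 = 0.00952707
  w_D·f_D = 0.14 × 0.0357082 = 0.00499915
Normaliser: 6.34475e-13 + 0.00407937 + 0.00952707 + 0.00499915 = 0.0186056
P(Segment D | x₁,x₂) ≈ 0.2687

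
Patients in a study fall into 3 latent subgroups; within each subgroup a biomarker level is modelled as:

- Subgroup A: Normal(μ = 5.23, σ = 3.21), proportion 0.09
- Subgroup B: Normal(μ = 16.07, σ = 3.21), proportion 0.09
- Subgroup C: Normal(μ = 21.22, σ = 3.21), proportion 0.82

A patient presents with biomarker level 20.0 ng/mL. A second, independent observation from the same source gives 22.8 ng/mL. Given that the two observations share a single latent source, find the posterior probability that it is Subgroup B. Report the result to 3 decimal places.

0.007

The responsibility of component k is π_k f_k(x) divided by Σ_j π_j f_j(x).
Since both observations come from the same component, the likelihood for component k is f_k(x₁)·f_k(x₂).
  p_A = [(1/(3.21·√(2π)))·exp(−(20.0−5.23)²/(2·3.21²)) = 0.124281·exp(-10.58573) = 3.14108e-06] × [3.87971e-08] = 1.21865e-13
  p_B = [(1/(3.21·√(2π)))·exp(−(20.0−16.07)²/(2·3.21²)) = 0.124281·exp(-0.74945) = 0.0587383] × [0.0138009] = 0.000810643
  p_C = [(1/(3.21·√(2π)))·exp(−(20.0−21.22)²/(2·3.21²)) = 0.124281·exp(-0.07222) = 0.115622] × [0.110102] = 0.0127302
Unnormalised posteriors:
  π_A·p_A = 0.09 × 1.21865e-13 = 1.09678e-14
  π_B·p_B = 0.09 × 0.000810643 = 7.29579e-05
  π_C·p_C = 0.82 × 0.0127302 = 0.0104388
Marginal: 1.09678e-14 + 7.29579e-05 + 0.0104388 = 0.0105117
P(Subgroup B | x) ≈ 0.007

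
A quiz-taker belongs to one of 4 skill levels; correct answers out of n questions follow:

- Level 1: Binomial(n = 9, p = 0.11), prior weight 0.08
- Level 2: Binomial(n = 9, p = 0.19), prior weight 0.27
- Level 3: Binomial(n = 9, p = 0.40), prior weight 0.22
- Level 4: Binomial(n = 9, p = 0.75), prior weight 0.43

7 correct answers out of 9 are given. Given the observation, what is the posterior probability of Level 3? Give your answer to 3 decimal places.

0.035

Posterior ∝ prior × likelihood, so P(k | x) ∝ π_k f_k(x); normalise over all components.
Evaluate each component's likelihood at the observed value:
  f_1 = C(9,7)·0.11^7·0.89^2 = 36·1.94872e-07·0.7921 = 5.55688e-06
  f_2 = C(9,7)·0.19^7·0.81^2 = 36·8.93872e-06·0.6561 = 0.000211129
  f_3 = C(9,7)·0.40^7·0.60^2 = 36·0.0016384·0.36 = 0.0212337
  f_4 = C(9,7)·0.75^7·0.25^2 = 36·0.133484·0.0625 = 0.300339
Unnormalised posteriors:
  π_1·f_1 = 0.08 × 5.55688e-06 = 4.44551e-07
  π_2·f_2 = 0.27 × 0.000211129 = 5.70048e-05
  π_3·f_3 = 0.22 × 0.0212337 = 0.00467141
  π_4·f_4 = 0.43 × 0.300339 = 0.129146
Sum: 4.44551e-07 + 5.70048e-05 + 0.00467141 + 0.129146 = 0.133875
So the posterior for Level 3 is 0.00467141 / 0.133875 ≈ 0.035.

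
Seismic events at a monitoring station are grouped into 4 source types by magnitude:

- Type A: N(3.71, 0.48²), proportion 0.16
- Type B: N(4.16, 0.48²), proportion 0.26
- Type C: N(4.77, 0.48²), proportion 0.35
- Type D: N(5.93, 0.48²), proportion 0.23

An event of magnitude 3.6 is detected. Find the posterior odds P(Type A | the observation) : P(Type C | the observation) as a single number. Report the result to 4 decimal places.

Since P(k|x) ∝ w_k f_k(x), the posterior odds are w_i f_i(x) / (w_j f_j(x)).
Normal densities:
  L_A = (1/(0.48·√(2π)))·exp(−(3.6−3.71)²/(2·0.48²)) = 0.831130·exp(-0.02626) = 0.809589
  L_B = (1/(0.48·√(2π)))·exp(−(3.6−4.16)²/(2·0.48²)) = 0.831130·exp(-0.68056) = 0.420831
  L_C = (1/(0.48·√(2π)))·exp(−(3.6−4.77)²/(2·0.48²)) = 0.831130·exp(-2.97070) = 0.0426097
  L_D = (1/(0.48·√(2π)))·exp(−(3.6−5.93)²/(2·0.48²)) = 0.831130·exp(-11.78147) = 6.35393e-06
0.129534 / 0.0149134 ≈ 8.6858

8.6858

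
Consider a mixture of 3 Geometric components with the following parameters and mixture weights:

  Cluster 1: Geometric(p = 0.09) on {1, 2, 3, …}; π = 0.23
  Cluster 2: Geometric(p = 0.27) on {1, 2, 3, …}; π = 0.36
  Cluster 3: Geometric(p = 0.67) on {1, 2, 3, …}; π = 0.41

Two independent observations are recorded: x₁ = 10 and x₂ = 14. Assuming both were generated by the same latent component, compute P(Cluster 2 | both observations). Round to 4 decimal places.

P(component k | x) = π_k·f_k(x) / marginal(x), where marginal(x) = Σ_j π_j·f_j(x).
Since both observations come from the same component, the likelihood for component k is f_k(x₁)·f_k(x₂).
  p_1 = [0.0385137] × [0.0264107] = 0.00101717
  p_2 = [0.0158953] × [0.00451399] = 7.17514e-05
  p_3 = [3.10957e-05] × [3.6877e-07] = 1.14672e-11
Prior × likelihood for each component:
  π_1·p_1 = 0.23 × 0.00101717 = 0.00023395
  π_2·p_2 = 0.36 × 7.17514e-05 = 2.58305e-05
  π_3·p_3 = 0.41 × 1.14672e-11 = 4.70154e-12
Evidence: 0.00023395 + 2.58305e-05 + 4.70154e-12 = 0.000259781
P(Cluster 2 | x₁,x₂) ≈ 0.0994

0.0994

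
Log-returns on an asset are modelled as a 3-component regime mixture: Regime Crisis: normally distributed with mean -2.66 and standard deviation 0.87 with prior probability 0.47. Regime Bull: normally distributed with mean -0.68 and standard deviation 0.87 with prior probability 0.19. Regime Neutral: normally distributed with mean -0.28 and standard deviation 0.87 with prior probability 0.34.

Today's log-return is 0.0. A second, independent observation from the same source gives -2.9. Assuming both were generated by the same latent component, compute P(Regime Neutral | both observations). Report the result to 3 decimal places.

0.265

By Bayes' theorem, P(k | x) = P(Z=k) f_k(x) / Σ_j P(Z=j) f_j(x).
Since both observations come from the same component, the likelihood for component k is f_k(x₁)·f_k(x₂).
  f_Crisis = [(1/(0.87·√(2π)))·exp(−(0.0−-2.66)²/(2·0.87²)) = 0.458554·exp(-4.67407) = 0.00428026] × [0.441434] = 0.00188945
  f_Bull = [(1/(0.87·√(2π)))·exp(−(0.0−-0.68)²/(2·0.87²)) = 0.458554·exp(-0.30546) = 0.337857] × [0.0176799] = 0.00597329
  f_Neutral = [(1/(0.87·√(2π)))·exp(−(0.0−-0.28)²/(2·0.87²)) = 0.458554·exp(-0.05179) = 0.43541] × [0.00492109] = 0.00214269
Weight by the priors:
  P(Z=Crisis)·f_Crisis = 0.47 × 0.00188945 = 0.000888043
  P(Z=Bull)·f_Bull = 0.19 × 0.00597329 = 0.00113493
  P(Z=Neutral)·f_Neutral = 0.34 × 0.00214269 = 0.000728516
Denominator: 0.000888043 + 0.00113493 + 0.000728516 = 0.00275148
So the posterior for Regime Neutral is 0.000728516 / 0.00275148 ≈ 0.265.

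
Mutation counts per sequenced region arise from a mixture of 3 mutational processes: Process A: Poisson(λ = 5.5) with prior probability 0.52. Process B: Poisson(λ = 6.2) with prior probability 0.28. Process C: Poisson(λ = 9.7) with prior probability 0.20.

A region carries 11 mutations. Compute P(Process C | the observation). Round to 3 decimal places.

The responsibility of component k is π_k f_k(x) divided by Σ_j π_j f_j(x).
Evaluate each component's likelihood at the observed value:
  L_A = 0.0142631
  L_B = 0.0264562
  L_C = 0.109819
Weight by the priors:
  π_A·L_A = 0.52 × 0.0142631 = 0.00741682
  π_B·L_B = 0.28 × 0.0264562 = 0.00740773
  π_C·L_C = 0.20 × 0.109819 = 0.0219638
Evidence: 0.00741682 + 0.00740773 + 0.0219638 = 0.0367883
Responsibility of Process C: 0.0219638 / 0.0367883 ≈ 0.597

0.597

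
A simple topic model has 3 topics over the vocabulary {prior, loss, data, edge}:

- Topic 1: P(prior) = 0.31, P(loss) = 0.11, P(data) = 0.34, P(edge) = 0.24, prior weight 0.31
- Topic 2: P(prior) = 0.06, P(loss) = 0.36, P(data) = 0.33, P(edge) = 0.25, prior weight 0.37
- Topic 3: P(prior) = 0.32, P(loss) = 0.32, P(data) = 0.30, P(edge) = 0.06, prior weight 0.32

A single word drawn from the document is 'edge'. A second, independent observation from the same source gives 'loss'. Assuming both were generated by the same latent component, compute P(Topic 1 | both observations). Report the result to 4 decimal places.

P(component k | x) = P(Z=k)·f_k(x) / marginal(x), where marginal(x) = Σ_j P(Z=j)·f_j(x).
Since both observations come from the same component, the likelihood for component k is f_k(x₁)·f_k(x₂).
  f_1 = [P(edge | comp) = 0.24] × [0.11] = 0.0264
  f_2 = [P(edge | comp) = 0.25] × [0.36] = 0.09
  f_3 = [P(edge | comp) = 0.06] × [0.32] = 0.0192
Weight by the priors:
  P(Z=1)·f_1 = 0.31 × 0.0264 = 0.008184
  P(Z=2)·f_2 = 0.37 × 0.09 = 0.0333
  P(Z=3)·f_3 = 0.32 × 0.0192 = 0.006144
Denominator: 0.008184 + 0.0333 + 0.006144 = 0.047628
Responsibility of Topic 1: 0.008184 / 0.047628 ≈ 0.1718

0.1718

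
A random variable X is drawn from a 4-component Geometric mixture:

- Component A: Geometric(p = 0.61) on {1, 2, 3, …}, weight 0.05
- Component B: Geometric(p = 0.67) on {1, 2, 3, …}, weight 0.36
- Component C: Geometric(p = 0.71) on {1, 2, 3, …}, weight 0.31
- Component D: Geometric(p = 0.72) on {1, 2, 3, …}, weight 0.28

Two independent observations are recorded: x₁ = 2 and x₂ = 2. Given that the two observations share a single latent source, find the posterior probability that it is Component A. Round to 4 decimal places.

0.0630

By Bayes' theorem, P(k | x) = π_k f_k(x) / Σ_j π_j f_j(x).
Since both observations come from the same component, the likelihood for component k is f_k(x₁)·f_k(x₂).
  L_A = [0.61·(1−0.61)^1 = 0.61·0.39 = 0.2379] × [0.2379] = 0.0565964
  L_B = [0.67·(1−0.67)^1 = 0.67·0.33 = 0.2211] × [0.2211] = 0.0488852
  L_C = [0.71·(1−0.71)^1 = 0.71·0.29 = 0.2059] × [0.2059] = 0.0423948
  L_D = [0.72·(1−0.72)^1 = 0.72·0.28 = 0.2016] × [0.2016] = 0.0406426
Multiply by the mixture weights:
  π_A·L_A = 0.05 × 0.0565964 = 0.00282982
  π_B·L_B = 0.36 × 0.0488852 = 0.0175987
  π_C·L_C = 0.31 × 0.0423948 = 0.0131424
  π_D·L_D = 0.28 × 0.0406426 = 0.0113799
Marginal: 0.00282982 + 0.0175987 + 0.0131424 + 0.0113799 = 0.0449508
P(Component A | x₁, x₂) = 0.00282982 / 0.0449508 ≈ 0.0630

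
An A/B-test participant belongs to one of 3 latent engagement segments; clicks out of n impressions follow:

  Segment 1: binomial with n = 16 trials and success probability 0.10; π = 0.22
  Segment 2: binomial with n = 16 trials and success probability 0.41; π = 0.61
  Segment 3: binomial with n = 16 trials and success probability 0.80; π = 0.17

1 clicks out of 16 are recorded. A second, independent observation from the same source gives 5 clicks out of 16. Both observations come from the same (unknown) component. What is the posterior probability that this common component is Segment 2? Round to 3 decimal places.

0.183

By Bayes' theorem, P(k | x) = P(Z=k) f_k(x) / Σ_j P(Z=j) f_j(x).
Since both observations come from the same component, the likelihood for component k is f_k(x₁)·f_k(x₂).
  p_1 = [C(16,1)·0.10^1·0.90^15 = 16·0.1·0.205891 = 0.329426] × [0.0137072] = 0.00451552
  p_2 = [C(16,1)·0.41^1·0.59^15 = 16·0.41·0.00036541 = 0.00239709] × [0.152607] = 0.000365812
  p_3 = [C(16,1)·0.80^1·0.20^15 = 16·0.8·3.2768e-11 = 4.1943e-10] × [2.93132e-05] = 1.22948e-14
Prior × likelihood for each component:
  P(Z=1)·p_1 = 0.22 × 0.00451552 = 0.000993415
  P(Z=2)·p_2 = 0.61 × 0.000365812 = 0.000223145
  P(Z=3)·p_3 = 0.17 × 1.22948e-14 = 2.09012e-15
Marginal: 0.000993415 + 0.000223145 + 2.09012e-15 = 0.00121656
P(Segment 2 | x) = 0.000223145 / 0.00121656 ≈ 0.183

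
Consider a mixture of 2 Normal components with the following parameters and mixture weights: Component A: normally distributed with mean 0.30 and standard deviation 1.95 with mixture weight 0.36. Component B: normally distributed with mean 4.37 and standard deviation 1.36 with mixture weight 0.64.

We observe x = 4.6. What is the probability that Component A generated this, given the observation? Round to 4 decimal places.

P(component k | x) = P(Z=k)·f_k(x) / marginal(x), where marginal(x) = Σ_j P(Z=j)·f_j(x).
Component likelihoods at x = 4.6:
  f_A = (1/(1.95·√(2π)))·exp(−(4.6−0.30)²/(2·1.95²)) = 0.204586·exp(-2.43130) = 0.0179878
  f_B = (1/(1.36·√(2π)))·exp(−(4.6−4.37)²/(2·1.36²)) = 0.293340·exp(-0.01430) = 0.289175
Multiply by the mixture weights:
  P(Z=A)·f_A = 0.36 × 0.0179878 = 0.0064756
  P(Z=B)·f_B = 0.64 × 0.289175 = 0.185072
Normaliser: 0.0064756 + 0.185072 = 0.191548
P(Component A | the observation) ≈ 0.0338

0.0338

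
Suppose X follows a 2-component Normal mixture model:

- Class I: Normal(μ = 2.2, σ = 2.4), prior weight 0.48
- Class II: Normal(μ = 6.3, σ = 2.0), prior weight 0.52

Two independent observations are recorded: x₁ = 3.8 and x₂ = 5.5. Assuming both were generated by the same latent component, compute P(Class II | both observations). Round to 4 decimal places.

Posterior ∝ prior × likelihood, so P(k | x) ∝ P(Z=k) f_k(x); normalise over all components.
Since both observations come from the same component, the likelihood for component k is f_k(x₁)·f_k(x₂).
  f_I = [0.133103] × [0.0645884] = 0.00859694
  f_II = [0.0913245] × [0.184135] = 0.0168161
Multiply by the mixture weights:
  P(Z=I)·f_I = 0.48 × 0.00859694 = 0.00412653
  P(Z=II)·f_II = 0.52 × 0.0168161 = 0.00874435
Marginal: 0.00412653 + 0.00874435 = 0.0128709
So the posterior for Class II is 0.00874435 / 0.0128709 ≈ 0.6794.

0.6794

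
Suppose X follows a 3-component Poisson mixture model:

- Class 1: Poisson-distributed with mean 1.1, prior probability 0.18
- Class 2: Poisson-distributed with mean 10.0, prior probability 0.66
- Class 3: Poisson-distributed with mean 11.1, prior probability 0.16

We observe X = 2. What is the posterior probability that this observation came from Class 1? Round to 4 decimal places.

0.9565

Apply Bayes' rule: the posterior for each component is proportional to its prior times its likelihood at x.
Component likelihoods at x = 2:
  L_1 = 0.201387
  L_2 = 0.00227
  L_3 = 0.000930995
Multiply by the mixture weights:
  π_1·L_1 = 0.18 × 0.201387 = 0.0362497
  π_2·L_2 = 0.66 × 0.00227 = 0.0014982
  π_3·L_3 = 0.16 × 0.000930995 = 0.000148959
Marginal: 0.0362497 + 0.0014982 + 0.000148959 = 0.0378968
Responsibility of Class 1: 0.0362497 / 0.0378968 ≈ 0.9565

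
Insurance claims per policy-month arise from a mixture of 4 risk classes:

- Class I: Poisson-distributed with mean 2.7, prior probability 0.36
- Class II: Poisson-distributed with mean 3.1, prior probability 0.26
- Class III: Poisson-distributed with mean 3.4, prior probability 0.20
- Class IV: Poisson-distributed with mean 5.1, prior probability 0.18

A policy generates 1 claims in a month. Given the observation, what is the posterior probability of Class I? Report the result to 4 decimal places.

Posterior ∝ prior × likelihood, so P(k | x) ∝ π_k f_k(x); normalise over all components.
Evaluate each component's likelihood at the observed value:
  f_I = 0.181455
  f_II = 0.139653
  f_III = 0.113469
  f_IV = 0.0310934
Unnormalised posteriors:
  π_I·f_I = 0.36 × 0.181455 = 0.0653238
  π_II·f_II = 0.26 × 0.139653 = 0.0363097
  π_III·f_III = 0.20 × 0.113469 = 0.0226938
  π_IV·f_IV = 0.18 × 0.0310934 = 0.00559681
Evidence: 0.0653238 + 0.0363097 + 0.0226938 + 0.00559681 = 0.129924
P(Class I | data) ≈ 0.5028

0.5028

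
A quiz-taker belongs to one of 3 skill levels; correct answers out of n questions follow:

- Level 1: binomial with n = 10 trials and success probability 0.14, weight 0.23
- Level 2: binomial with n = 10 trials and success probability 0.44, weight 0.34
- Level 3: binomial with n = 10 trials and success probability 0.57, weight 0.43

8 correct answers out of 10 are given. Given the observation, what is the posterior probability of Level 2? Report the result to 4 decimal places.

Apply Bayes' rule: the posterior for each component is proportional to its prior times its likelihood at x.
Component likelihoods at x = 8 correct answers out of 10:
  f_1 = 4.91172e-06
  f_2 = 0.0198249
  f_3 = 0.0927146
Multiply by the mixture weights:
  w_1·f_1 = 0.23 × 4.91172e-06 = 1.1297e-06
  w_2·f_2 = 0.34 × 0.0198249 = 0.00674045
  w_3·f_3 = 0.43 × 0.0927146 = 0.0398673
Sum: 1.1297e-06 + 0.00674045 + 0.0398673 = 0.0466089
So the posterior for Level 2 is 0.00674045 / 0.0466089 ≈ 0.1446.

0.1446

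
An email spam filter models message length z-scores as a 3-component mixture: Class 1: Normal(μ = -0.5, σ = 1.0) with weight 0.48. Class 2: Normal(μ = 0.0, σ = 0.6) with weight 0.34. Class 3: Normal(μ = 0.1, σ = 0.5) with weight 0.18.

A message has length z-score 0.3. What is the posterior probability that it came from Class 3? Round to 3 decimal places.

0.281

Apply Bayes' rule: the posterior for each component is proportional to its prior times its likelihood at x.
Normal densities:
  p_1 = (1/(1.0·√(2π)))·exp(−(0.3−-0.5)²/(2·1.0²)) = 0.398942·exp(-0.32000) = 0.289692
  p_2 = (1/(0.6·√(2π)))·exp(−(0.3−0.0)²/(2·0.6²)) = 0.664904·exp(-0.12500) = 0.586776
  p_3 = (1/(0.5·√(2π)))·exp(−(0.3−0.1)²/(2·0.5²)) = 0.797885·exp(-0.08000) = 0.73654
Unnormalised posteriors:
  π_1·p_1 = 0.48 × 0.289692 = 0.139052
  π_2·p_2 = 0.34 × 0.586776 = 0.199504
  π_3·p_3 = 0.18 × 0.73654 = 0.132577
Marginal: 0.139052 + 0.199504 + 0.132577 = 0.471133
P(Class 3 | 0.3) ≈ 0.281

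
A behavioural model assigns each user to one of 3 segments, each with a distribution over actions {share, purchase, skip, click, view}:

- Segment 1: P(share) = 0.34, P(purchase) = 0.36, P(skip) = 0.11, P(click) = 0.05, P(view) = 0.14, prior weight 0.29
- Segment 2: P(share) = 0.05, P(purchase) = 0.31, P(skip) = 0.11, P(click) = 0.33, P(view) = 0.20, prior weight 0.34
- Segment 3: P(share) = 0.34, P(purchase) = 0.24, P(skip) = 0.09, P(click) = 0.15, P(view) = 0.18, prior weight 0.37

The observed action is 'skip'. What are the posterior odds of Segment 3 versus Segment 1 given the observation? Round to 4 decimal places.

1.0439

The posterior odds equal the prior odds times the likelihood ratio: (w_i/w_j)·(f_i(x)/f_j(x)).
Component likelihoods at x = 'skip':
  f_1 = 0.11
  f_2 = 0.11
  f_3 = 0.09
0.0333 / 0.0319 ≈ 1.0439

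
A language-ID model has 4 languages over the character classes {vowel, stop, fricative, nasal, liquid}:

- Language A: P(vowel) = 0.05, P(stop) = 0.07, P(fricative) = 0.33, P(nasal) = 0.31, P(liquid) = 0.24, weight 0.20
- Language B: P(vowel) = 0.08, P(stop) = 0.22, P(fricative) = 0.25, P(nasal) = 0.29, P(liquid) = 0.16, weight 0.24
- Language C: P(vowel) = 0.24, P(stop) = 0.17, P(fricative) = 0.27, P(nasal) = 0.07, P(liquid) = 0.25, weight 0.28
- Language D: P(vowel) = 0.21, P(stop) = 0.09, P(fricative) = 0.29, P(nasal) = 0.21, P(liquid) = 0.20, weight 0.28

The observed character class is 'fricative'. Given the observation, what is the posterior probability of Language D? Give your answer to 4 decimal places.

By Bayes' theorem, P(k | x) = P(Z=k) f_k(x) / Σ_j P(Z=j) f_j(x).
Evaluate each component's likelihood at the observed value:
  f_A = P(fricative | comp) = 0.33
  f_B = P(fricative | comp) = 0.25
  f_C = P(fricative | comp) = 0.27
  f_D = P(fricative | comp) = 0.29
Weight by the priors:
  P(Z=A)·f_A = 0.20 × 0.33 = 0.066
  P(Z=B)·f_B = 0.24 × 0.25 = 0.06
  P(Z=C)·f_C = 0.28 × 0.27 = 0.0756
  P(Z=D)·f_D = 0.28 × 0.29 = 0.0812
Normaliser: 0.066 + 0.06 + 0.0756 + 0.0812 = 0.2828
So the posterior for Language D is 0.0812 / 0.2828 ≈ 0.2871.

0.2871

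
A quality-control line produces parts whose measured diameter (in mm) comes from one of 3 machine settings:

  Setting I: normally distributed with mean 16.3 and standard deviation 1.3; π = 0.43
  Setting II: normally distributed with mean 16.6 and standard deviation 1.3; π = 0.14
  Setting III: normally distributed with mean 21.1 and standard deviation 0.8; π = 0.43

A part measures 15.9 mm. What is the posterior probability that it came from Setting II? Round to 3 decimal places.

The responsibility of component k is π_k f_k(x) divided by Σ_j π_j f_j(x).
Component likelihoods at x = 15.9 mm:
  p_I = (1/(1.3·√(2π)))·exp(−(15.9−16.3)²/(2·1.3²)) = 0.306879·exp(-0.04734) = 0.29269
  p_II = (1/(1.3·√(2π)))·exp(−(15.9−16.6)²/(2·1.3²)) = 0.306879·exp(-0.14497) = 0.265465
  p_III = (1/(0.8·√(2π)))·exp(−(15.9−21.1)²/(2·0.8²)) = 0.498678·exp(-21.12500) = 3.33695e-10
Multiply by the mixture weights:
  π_I·p_I = 0.43 × 0.29269 = 0.125857
  π_II·p_II = 0.14 × 0.265465 = 0.0371651
  π_III·p_III = 0.43 × 3.33695e-10 = 1.43489e-10
Normaliser: 0.125857 + 0.0371651 + 1.43489e-10 = 0.163022
Responsibility of Setting II: 0.0371651 / 0.163022 ≈ 0.228

0.228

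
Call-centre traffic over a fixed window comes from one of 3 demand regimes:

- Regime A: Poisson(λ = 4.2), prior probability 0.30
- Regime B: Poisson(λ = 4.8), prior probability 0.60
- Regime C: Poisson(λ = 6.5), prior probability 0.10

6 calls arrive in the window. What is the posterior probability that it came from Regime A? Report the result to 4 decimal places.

Apply Bayes' rule: the posterior for each component is proportional to its prior times its likelihood at x.
Evaluate each component's likelihood at the observed value:
  f_A = e^(−4.2)·4.2^6/6! = 0.114321
  f_B = e^(−4.8)·4.8^6/6! = 0.139798
  f_C = e^(−6.5)·6.5^6/6! = 0.157483
Weight by the priors:
  P(Z=A)·f_A = 0.30 × 0.114321 = 0.0342963
  P(Z=B)·f_B = 0.60 × 0.139798 = 0.0838789
  P(Z=C)·f_C = 0.10 × 0.157483 = 0.0157483
Evidence: 0.0342963 + 0.0838789 + 0.0157483 = 0.133924
Responsibility of Regime A: 0.0342963 / 0.133924 ≈ 0.2561

0.2561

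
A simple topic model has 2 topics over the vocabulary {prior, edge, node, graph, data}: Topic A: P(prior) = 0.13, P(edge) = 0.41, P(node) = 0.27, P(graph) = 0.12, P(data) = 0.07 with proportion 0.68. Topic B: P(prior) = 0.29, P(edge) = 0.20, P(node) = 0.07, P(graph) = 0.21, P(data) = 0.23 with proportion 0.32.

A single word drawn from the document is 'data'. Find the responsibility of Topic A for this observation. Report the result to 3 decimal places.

Apply Bayes' rule: the posterior for each component is proportional to its prior times its likelihood at x.
Categorical probabilities:
  p_A = P(data | comp) = 0.07
  p_B = P(data | comp) = 0.23
Unnormalised posteriors:
  π_A·p_A = 0.68 × 0.07 = 0.0476
  π_B·p_B = 0.32 × 0.23 = 0.0736
Normaliser: 0.0476 + 0.0736 = 0.1212
Responsibility of Topic A: 0.0476 / 0.1212 ≈ 0.393

0.393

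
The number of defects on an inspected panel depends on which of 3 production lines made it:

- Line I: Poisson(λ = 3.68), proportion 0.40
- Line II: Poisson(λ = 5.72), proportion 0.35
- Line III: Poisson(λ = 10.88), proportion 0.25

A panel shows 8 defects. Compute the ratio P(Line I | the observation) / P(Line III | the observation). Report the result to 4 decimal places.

0.3671

Only the two components matter; the odds are (w_i f_i(x)) / (w_j f_j(x)).
Poisson probabilities:
  f_I = e^(−3.68)·3.68^8/8! = 0.0210406
  f_II = e^(−5.72)·5.72^8/8! = 0.0932145
  f_III = e^(−10.88)·10.88^8/8! = 0.0917037
0.00841624 / 0.0229259 ≈ 0.3671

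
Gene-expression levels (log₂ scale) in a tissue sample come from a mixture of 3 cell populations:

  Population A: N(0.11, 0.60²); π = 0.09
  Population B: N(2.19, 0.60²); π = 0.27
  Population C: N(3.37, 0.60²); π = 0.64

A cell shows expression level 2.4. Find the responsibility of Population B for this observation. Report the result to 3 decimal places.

0.594

The responsibility of component k is w_k f_k(x) divided by Σ_j w_j f_j(x).
Normal densities:
  L_A = (1/(0.60·√(2π)))·exp(−(2.4−0.11)²/(2·0.60²)) = 0.664904·exp(-7.28347) = 0.000456654
  L_B = (1/(0.60·√(2π)))·exp(−(2.4−2.19)²/(2·0.60²)) = 0.664904·exp(-0.06125) = 0.625401
  L_C = (1/(0.60·√(2π)))·exp(−(2.4−3.37)²/(2·0.60²)) = 0.664904·exp(-1.30681) = 0.179978
Multiply by the mixture weights:
  w_A·L_A = 0.09 × 0.000456654 = 4.10988e-05
  w_B·L_B = 0.27 × 0.625401 = 0.168858
  w_C·L_C = 0.64 × 0.179978 = 0.115186
Evidence: 4.10988e-05 + 0.168858 + 0.115186 = 0.284085
P(Population B | 2.4) ≈ 0.594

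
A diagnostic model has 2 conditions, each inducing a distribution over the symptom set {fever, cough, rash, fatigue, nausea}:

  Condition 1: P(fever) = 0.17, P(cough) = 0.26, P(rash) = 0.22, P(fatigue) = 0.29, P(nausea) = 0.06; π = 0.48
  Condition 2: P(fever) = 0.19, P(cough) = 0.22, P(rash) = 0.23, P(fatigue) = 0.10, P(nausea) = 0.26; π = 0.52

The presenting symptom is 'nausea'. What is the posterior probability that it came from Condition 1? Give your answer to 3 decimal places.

0.176

The responsibility of component k is π_k f_k(x) divided by Σ_j π_j f_j(x).
Component likelihoods at x = 'nausea':
  p_1 = P(nausea | comp) = 0.06
  p_2 = P(nausea | comp) = 0.26
Prior × likelihood for each component:
  π_1·p_1 = 0.48 × 0.06 = 0.0288
  π_2·p_2 = 0.52 × 0.26 = 0.1352
Denominator: 0.0288 + 0.1352 = 0.164
So the posterior for Condition 1 is 0.0288 / 0.164 ≈ 0.176.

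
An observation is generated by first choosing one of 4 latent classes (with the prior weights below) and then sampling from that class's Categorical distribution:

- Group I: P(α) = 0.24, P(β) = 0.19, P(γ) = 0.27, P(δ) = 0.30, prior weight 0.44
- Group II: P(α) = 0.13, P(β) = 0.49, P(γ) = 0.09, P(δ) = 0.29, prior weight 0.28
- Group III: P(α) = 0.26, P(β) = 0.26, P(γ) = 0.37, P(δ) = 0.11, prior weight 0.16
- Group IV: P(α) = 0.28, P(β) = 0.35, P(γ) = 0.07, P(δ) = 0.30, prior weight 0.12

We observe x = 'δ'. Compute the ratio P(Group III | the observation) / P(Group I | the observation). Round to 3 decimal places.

0.133

Posterior odds = (π_i f_i(x)) / (π_j f_j(x)); the normalising sum cancels.
Component likelihoods at x = 'δ':
  f_I = P(δ | comp) = 0.30
  f_II = P(δ | comp) = 0.29
  f_III = P(δ | comp) = 0.11
  f_IV = P(δ | comp) = 0.30
Odds = (0.16/0.44) × (0.11/0.3) = 0.363636 × 0.366667 ≈ 0.133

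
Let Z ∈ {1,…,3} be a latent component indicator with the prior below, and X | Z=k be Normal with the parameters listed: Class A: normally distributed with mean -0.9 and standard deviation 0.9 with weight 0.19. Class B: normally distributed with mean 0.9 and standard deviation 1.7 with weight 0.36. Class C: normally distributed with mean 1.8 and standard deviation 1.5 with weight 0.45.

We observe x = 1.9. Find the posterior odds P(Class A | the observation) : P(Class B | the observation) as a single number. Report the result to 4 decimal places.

The posterior odds equal the prior odds times the likelihood ratio: (π_i/π_j)·(f_i(x)/f_j(x)).
Component likelihoods at x = 1.9:
  f_A = (1/(0.9·√(2π)))·exp(−(1.9−-0.9)²/(2·0.9²)) = 0.443269·exp(-4.83951) = 0.00350668
  f_B = (1/(1.7·√(2π)))·exp(−(1.9−0.9)²/(2·1.7²)) = 0.234672·exp(-0.17301) = 0.197389
  f_C = (1/(1.5·√(2π)))·exp(−(1.9−1.8)²/(2·1.5²)) = 0.265962·exp(-0.00222) = 0.265371
Posterior odds = (π_A·f_A) / (π_B·f_B) = (0.19·0.00350668) / (0.36·0.197389) = 0.00066627 / 0.0710602 ≈ 0.0094

0.0094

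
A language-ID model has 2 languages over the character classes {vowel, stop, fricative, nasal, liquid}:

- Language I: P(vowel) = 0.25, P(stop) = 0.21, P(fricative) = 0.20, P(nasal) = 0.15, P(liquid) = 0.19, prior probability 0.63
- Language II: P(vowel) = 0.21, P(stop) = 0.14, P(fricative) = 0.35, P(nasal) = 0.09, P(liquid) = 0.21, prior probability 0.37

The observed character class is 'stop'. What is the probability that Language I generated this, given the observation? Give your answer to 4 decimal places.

Posterior ∝ prior × likelihood, so P(k | x) ∝ w_k f_k(x); normalise over all components.
Categorical probabilities:
  f_I = 0.21
  f_II = 0.14
Weight by the priors:
  w_I·f_I = 0.63 × 0.21 = 0.1323
  w_II·f_II = 0.37 × 0.14 = 0.0518
Normaliser: 0.1323 + 0.0518 = 0.1841
So the posterior for Language I is 0.1323 / 0.1841 ≈ 0.7186.

0.7186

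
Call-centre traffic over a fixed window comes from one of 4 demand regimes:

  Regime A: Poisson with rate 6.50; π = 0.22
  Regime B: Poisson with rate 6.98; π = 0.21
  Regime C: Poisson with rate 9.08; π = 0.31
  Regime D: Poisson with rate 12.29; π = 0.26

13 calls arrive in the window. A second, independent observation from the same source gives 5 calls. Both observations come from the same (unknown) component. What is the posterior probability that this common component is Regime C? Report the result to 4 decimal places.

0.4961

P(component k | x) = π_k·f_k(x) / marginal(x), where marginal(x) = Σ_j π_j·f_j(x).
Since both observations come from the same component, the likelihood for component k is f_k(x₁)·f_k(x₂).
  p_A = [0.00892646] × [0.145369] = 0.00129763
  p_B = [0.0139465] × [0.128446] = 0.00179137
  p_C = [0.0521725] × [0.0585941] = 0.003057
  p_D = [0.107749] × [0.0107423] = 0.00115748
Unnormalised posteriors:
  π_A·p_A = 0.22 × 0.00129763 = 0.000285478
  π_B·p_B = 0.21 × 0.00179137 = 0.000376188
  π_C·p_C = 0.31 × 0.003057 = 0.000947671
  π_D·p_D = 0.26 × 0.00115748 = 0.000300945
Evidence: 0.000285478 + 0.000376188 + 0.000947671 + 0.000300945 = 0.00191028
Responsibility of Regime C: 0.000947671 / 0.00191028 ≈ 0.4961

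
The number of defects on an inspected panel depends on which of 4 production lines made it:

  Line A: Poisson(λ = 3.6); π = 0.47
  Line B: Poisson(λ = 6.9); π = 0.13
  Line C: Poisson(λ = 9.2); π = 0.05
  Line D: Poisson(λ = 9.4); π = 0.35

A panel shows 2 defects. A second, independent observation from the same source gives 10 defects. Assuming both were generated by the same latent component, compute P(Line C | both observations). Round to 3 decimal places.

0.041

P(component k | x) = π_k·f_k(x) / marginal(x), where marginal(x) = Σ_j π_j·f_j(x).
Since both observations come from the same component, the likelihood for component k is f_k(x₁)·f_k(x₂).
  p_A = [e^(−3.6)·3.6^2/2! = 0.177058] × [0.00275297] = 0.000487435
  p_B = [e^(−6.9)·6.9^2/2! = 0.0239903] × [0.0679354] = 0.00162979
  p_C = [e^(−9.2)·9.2^2/2! = 0.00427599] × [0.12095] = 0.000517181
  p_D = [e^(−9.4)·9.4^2/2! = 0.00365475] × [0.122786] = 0.000448751
Multiply by the mixture weights:
  π_A·p_A = 0.47 × 0.000487435 = 0.000229094
  π_B·p_B = 0.13 × 0.00162979 = 0.000211873
  π_C·p_C = 0.05 × 0.000517181 = 2.5859e-05
  π_D·p_D = 0.35 × 0.000448751 = 0.000157063
Sum: 0.000229094 + 0.000211873 + 2.5859e-05 + 0.000157063 = 0.000623889
P(Line C | x₁, x₂) = 2.5859e-05 / 0.000623889 ≈ 0.041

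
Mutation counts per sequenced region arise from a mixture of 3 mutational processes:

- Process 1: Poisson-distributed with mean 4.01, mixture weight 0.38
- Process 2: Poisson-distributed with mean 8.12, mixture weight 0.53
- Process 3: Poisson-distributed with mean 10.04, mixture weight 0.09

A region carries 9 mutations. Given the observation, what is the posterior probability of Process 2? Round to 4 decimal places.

P(component k | x) = w_k·f_k(x) / marginal(x), where marginal(x) = Σ_j w_j·f_j(x).
Evaluate each component's likelihood at the observed value:
  L_1 = 0.0133972
  L_2 = 0.125826
  L_3 = 0.124602
Unnormalised posteriors:
  w_1·L_1 = 0.38 × 0.0133972 = 0.00509095
  w_2·L_2 = 0.53 × 0.125826 = 0.0666877
  w_3·L_3 = 0.09 × 0.124602 = 0.0112141
Marginal: 0.00509095 + 0.0666877 + 0.0112141 = 0.0829928
Responsibility of Process 2: 0.0666877 / 0.0829928 ≈ 0.8035

0.8035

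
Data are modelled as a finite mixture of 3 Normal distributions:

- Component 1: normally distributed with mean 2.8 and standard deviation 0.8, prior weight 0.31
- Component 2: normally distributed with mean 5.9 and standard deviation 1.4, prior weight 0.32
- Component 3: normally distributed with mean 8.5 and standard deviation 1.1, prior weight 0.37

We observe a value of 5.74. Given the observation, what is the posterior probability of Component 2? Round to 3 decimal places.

0.938

P(component k | x) = π_k·f_k(x) / marginal(x), where marginal(x) = Σ_j π_j·f_j(x).
Evaluate each component's likelihood at the observed value:
  L_1 = (1/(0.8·√(2π)))·exp(−(5.74−2.8)²/(2·0.8²)) = 0.498678·exp(-6.75281) = 0.000582252
  L_2 = (1/(1.4·√(2π)))·exp(−(5.74−5.9)²/(2·1.4²)) = 0.284959·exp(-0.00653) = 0.283104
  L_3 = (1/(1.1·√(2π)))·exp(−(5.74−8.5)²/(2·1.1²)) = 0.362675·exp(-3.14777) = 0.0155761
Unnormalised posteriors:
  π_1·L_1 = 0.31 × 0.000582252 = 0.000180498
  π_2·L_2 = 0.32 × 0.283104 = 0.0905932
  π_3·L_3 = 0.37 × 0.0155761 = 0.00576316
Normaliser: 0.000180498 + 0.0905932 + 0.00576316 = 0.0965369
P(Component 2 | data) ≈ 0.938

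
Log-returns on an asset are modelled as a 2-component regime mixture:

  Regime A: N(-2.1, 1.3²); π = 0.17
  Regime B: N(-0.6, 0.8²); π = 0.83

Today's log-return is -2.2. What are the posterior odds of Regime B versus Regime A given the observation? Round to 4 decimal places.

Only the two components matter; the odds are (P(Z=i) f_i(x)) / (P(Z=j) f_j(x)).
Component likelihoods at x = -2.2:
  f_A = 0.305972
  f_B = 0.0674887
0.0560156 / 0.0520153 ≈ 1.0769

1.0769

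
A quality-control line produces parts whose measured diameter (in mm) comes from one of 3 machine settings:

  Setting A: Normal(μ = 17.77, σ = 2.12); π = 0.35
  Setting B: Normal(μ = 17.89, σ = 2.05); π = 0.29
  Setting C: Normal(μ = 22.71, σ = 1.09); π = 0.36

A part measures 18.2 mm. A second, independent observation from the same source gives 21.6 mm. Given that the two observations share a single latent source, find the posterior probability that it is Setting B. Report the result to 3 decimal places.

0.470

Apply Bayes' rule: the posterior for each component is proportional to its prior times its likelihood at x.
Since both observations come from the same component, the likelihood for component k is f_k(x₁)·f_k(x₂).
  p_A = [0.184349] × [0.0367998] = 0.006784
  p_B = [0.192394] × [0.0378401] = 0.00728019
  p_C = [7.01381e-05] × [0.217919] = 1.52844e-05
Weight by the priors:
  π_A·p_A = 0.35 × 0.006784 = 0.0023744
  π_B·p_B = 0.29 × 0.00728019 = 0.00211125
  π_C·p_C = 0.36 × 1.52844e-05 = 5.50239e-06
Denominator: 0.0023744 + 0.00211125 + 5.50239e-06 = 0.00449116
So the posterior for Setting B is 0.00211125 / 0.00449116 ≈ 0.470.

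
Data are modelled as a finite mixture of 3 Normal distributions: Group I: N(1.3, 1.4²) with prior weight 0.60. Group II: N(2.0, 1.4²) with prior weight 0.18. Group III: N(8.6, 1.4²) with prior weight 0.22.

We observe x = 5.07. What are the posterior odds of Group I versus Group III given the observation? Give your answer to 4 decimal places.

1.7443

The posterior odds equal the prior odds times the likelihood ratio: (π_i/π_j)·(f_i(x)/f_j(x)).
Normal densities:
  f_I = (1/(1.4·√(2π)))·exp(−(5.07−1.3)²/(2·1.4²)) = 0.284959·exp(-3.62574) = 0.00758828
  f_II = (1/(1.4·√(2π)))·exp(−(5.07−2.0)²/(2·1.4²)) = 0.284959·exp(-2.40431) = 0.0257397
  f_III = (1/(1.4·√(2π)))·exp(−(5.07−8.6)²/(2·1.4²)) = 0.284959·exp(-3.17880) = 0.0118644
0.00455297 / 0.00261017 ≈ 1.7443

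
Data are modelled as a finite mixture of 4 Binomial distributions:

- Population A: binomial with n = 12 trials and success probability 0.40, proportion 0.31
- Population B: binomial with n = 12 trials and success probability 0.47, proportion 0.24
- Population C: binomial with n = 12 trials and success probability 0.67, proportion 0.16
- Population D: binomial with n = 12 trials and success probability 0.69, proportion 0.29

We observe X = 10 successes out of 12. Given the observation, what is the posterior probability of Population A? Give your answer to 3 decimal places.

P(component k | x) = P(Z=k)·f_k(x) / marginal(x), where marginal(x) = Σ_j P(Z=j)·f_j(x).
Evaluate each component's likelihood at the observed value:
  f_A = C(12,10)·0.40^10·0.60^2 = 66·0.000104858·0.36 = 0.00249142
  f_B = C(12,10)·0.47^10·0.53^2 = 66·0.000525991·0.2809 = 0.00975156
  f_C = C(12,10)·0.67^10·0.33^2 = 66·0.0182284·0.1089 = 0.131015
  f_D = C(12,10)·0.69^10·0.31^2 = 66·0.0244619·0.0961 = 0.155152
Multiply by the mixture weights:
  P(Z=A)·f_A = 0.31 × 0.00249142 = 0.000772339
  P(Z=B)·f_B = 0.24 × 0.00975156 = 0.00234038
  P(Z=C)·f_C = 0.16 × 0.131015 = 0.0209623
  P(Z=D)·f_D = 0.29 × 0.155152 = 0.0449942
Denominator: 0.000772339 + 0.00234038 + 0.0209623 + 0.0449942 = 0.0690692
P(Population A | x) ≈ 0.011

0.011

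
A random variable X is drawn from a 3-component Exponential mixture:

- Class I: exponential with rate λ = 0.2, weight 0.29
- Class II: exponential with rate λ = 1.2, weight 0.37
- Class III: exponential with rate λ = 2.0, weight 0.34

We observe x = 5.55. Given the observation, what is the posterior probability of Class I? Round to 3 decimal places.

P(component k | x) = P(Z=k)·f_k(x) / marginal(x), where marginal(x) = Σ_j P(Z=j)·f_j(x).
Component likelihoods at x = 5.55:
  p_I = 0.0659118
  p_II = 0.00153738
  p_III = 3.02246e-05
Prior × likelihood for each component:
  P(Z=I)·p_I = 0.29 × 0.0659118 = 0.0191144
  P(Z=II)·p_II = 0.37 × 0.00153738 = 0.000568829
  P(Z=III)·p_III = 0.34 × 3.02246e-05 = 1.02764e-05
Normaliser: 0.0191144 + 0.000568829 + 1.02764e-05 = 0.0196935
P(Class I | x) ≈ 0.971

0.971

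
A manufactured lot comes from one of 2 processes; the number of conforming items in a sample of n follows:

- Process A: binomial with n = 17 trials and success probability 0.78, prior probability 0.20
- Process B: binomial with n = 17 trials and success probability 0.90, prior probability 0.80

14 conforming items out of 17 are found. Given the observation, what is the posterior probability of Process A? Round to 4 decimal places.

Posterior ∝ prior × likelihood, so P(k | x) ∝ w_k f_k(x); normalise over all components.
Evaluate each component's likelihood at the observed value:
  f_A = C(17,14)·0.78^14·0.22^3 = 680·0.0308549·0.010648 = 0.223409
  f_B = C(17,14)·0.90^14·0.10^3 = 680·0.228768·0.001 = 0.155562
Unnormalised posteriors:
  w_A·f_A = 0.20 × 0.223409 = 0.0446819
  w_B·f_B = 0.80 × 0.155562 = 0.12445
Evidence: 0.0446819 + 0.12445 = 0.169132
Responsibility of Process A: 0.0446819 / 0.169132 ≈ 0.2642

0.2642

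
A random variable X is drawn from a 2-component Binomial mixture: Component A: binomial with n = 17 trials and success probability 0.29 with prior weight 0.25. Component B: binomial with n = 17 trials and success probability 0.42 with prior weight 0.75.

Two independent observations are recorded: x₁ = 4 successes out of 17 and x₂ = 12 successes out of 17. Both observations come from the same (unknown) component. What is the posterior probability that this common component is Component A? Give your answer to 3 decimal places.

0.033

By Bayes' theorem, P(k | x) = P(Z=k) f_k(x) / Σ_j P(Z=j) f_j(x).
Since both observations come from the same component, the likelihood for component k is f_k(x₁)·f_k(x₂).
  p_A = [C(17,4)·0.29^4·0.71^13 = 2380·0.00707281·0.0116509 = 0.196123] × [0.000395019] = 7.74721e-05
  p_B = [C(17,4)·0.42^4·0.58^13 = 2380·0.031117·0.000840551 = 0.0622498] × [0.0122372] = 0.000761763
Unnormalised posteriors:
  P(Z=A)·p_A = 0.25 × 7.74721e-05 = 1.9368e-05
  P(Z=B)·p_B = 0.75 × 0.000761763 = 0.000571322
Evidence: 1.9368e-05 + 0.000571322 = 0.00059069
P(Component A | x₁,x₂) ≈ 0.033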